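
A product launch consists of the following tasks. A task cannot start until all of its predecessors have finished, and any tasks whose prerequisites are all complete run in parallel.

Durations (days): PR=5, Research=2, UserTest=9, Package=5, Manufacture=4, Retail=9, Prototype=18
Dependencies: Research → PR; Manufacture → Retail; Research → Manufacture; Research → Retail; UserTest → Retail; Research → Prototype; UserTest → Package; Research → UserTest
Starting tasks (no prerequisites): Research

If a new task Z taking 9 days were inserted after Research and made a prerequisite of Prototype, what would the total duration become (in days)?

Originally the job takes 20 days.
With Z inserted, Prototype now waits for max(Research, Z).
New critical path: Research→Z→Prototype = 2+9+18 = 29 ⇒ 29 days.

29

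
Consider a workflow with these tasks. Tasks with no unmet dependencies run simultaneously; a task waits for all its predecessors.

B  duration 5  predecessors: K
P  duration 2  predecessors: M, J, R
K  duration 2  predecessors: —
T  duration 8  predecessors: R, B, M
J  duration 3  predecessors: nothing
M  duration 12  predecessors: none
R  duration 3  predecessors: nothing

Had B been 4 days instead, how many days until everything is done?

The binding path is M→T = 12+8 = 20; finish at 20 days.
The longest path through B is only 15 days, so B has float 5.
No other chain overtakes it, so the finish is 20 days.

20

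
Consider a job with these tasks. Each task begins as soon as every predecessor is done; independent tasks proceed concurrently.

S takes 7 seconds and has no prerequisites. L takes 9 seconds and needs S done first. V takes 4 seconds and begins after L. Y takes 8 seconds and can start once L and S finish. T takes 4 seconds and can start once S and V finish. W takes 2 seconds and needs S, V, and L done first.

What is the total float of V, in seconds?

Critical path: S→L→V→T = 7+9+4+4 = 24, so the finish is 24 seconds.
V finishes as early as 20 and must finish by 20.
Slack of V = 16 − 16 = 0 seconds.

0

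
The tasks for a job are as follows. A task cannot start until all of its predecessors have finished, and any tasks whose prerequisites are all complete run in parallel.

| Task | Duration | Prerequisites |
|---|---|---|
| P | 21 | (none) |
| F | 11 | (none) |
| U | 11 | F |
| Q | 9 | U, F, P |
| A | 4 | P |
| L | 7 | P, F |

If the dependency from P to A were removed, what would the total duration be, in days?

Before: longest chain F→U→Q = 11+11+9 = 31, finish 31.
Without P→A, A's earliest start moves from 21 to 0.
After: F→U→Q = 11+11+9 = 31 → 31 days.

31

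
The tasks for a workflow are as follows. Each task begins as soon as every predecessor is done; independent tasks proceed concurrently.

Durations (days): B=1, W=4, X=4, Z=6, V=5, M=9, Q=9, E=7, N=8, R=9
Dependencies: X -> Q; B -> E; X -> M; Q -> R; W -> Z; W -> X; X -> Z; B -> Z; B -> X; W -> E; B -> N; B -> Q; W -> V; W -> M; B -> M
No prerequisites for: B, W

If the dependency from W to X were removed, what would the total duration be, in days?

Original critical path: W→X→Q→R = 4+4+9+9 = 26 ⇒ 26 days.
Without W→X, X's earliest start moves from 4 to 1.
New critical path: B→X→Q→R = 1+4+9+9 = 23 ⇒ 23 days.

23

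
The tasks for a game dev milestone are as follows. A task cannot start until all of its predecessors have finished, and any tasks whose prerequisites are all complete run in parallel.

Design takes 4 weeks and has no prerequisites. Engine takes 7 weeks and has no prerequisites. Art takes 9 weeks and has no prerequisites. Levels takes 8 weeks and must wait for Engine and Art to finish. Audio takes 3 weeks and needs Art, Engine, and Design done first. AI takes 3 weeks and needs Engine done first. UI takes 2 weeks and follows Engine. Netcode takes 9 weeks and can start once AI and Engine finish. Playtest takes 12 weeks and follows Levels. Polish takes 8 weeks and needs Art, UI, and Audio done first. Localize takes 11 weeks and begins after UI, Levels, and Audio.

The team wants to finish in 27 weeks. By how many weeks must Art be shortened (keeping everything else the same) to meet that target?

Current finish: 29 weeks; target: 27.
Art is on every critical path, so each week cut from Art cuts the finish by one (this holds down to a finish of 27).
Need 29 − 27 = 2 weeks off Art → Art becomes 7 weeks, finish becomes 27.

2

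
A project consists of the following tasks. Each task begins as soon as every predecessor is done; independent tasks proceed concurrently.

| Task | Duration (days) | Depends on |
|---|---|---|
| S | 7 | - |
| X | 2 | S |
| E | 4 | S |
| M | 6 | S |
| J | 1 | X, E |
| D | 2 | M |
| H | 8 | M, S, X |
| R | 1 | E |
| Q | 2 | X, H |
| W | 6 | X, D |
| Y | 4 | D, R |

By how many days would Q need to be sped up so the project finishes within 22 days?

1

Current finish: 23 days; target: 22.
Q is on every critical path, so each day cut from Q cuts the finish by one (this holds down to a finish of 22).
Need 23 − 22 = 1 day off Q → Q becomes 1 day, finish becomes 22.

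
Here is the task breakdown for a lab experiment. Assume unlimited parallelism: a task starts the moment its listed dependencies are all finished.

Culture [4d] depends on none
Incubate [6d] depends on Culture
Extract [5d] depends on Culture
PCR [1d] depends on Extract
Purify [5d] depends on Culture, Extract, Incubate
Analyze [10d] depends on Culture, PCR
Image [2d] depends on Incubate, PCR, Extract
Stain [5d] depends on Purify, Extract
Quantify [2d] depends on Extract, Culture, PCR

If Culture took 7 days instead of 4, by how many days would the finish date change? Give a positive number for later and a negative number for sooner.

Actual critical path: Culture→Incubate→Purify→Stain = 4+6+5+5 = 20 ⇒ 20 days.
Culture lies on that path, so at 7 days the path becomes 23 days.
No other chain overtakes it, so the finish is 23 days.
Change in finish: 23 − 20 = +3 days.

3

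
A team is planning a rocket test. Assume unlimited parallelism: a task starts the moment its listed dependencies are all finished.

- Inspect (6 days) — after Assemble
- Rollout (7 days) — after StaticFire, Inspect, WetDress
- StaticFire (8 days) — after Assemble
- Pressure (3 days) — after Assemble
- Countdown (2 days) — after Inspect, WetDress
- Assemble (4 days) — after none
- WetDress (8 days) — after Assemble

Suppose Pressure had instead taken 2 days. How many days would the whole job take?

Baseline: Assemble→WetDress→Rollout = 4+8+7 = 19 → 19 days.
Pressure is off the critical path — its longest chain is 7 days, giving 12 of slack.
That remains the longest chain; total 19 days.

19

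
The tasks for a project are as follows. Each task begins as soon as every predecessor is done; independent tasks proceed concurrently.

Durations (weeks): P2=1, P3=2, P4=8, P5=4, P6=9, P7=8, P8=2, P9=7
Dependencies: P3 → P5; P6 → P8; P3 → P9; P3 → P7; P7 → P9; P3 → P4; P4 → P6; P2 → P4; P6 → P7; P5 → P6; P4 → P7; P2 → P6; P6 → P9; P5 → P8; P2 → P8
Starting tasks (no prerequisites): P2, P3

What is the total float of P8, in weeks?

The longest chain is P3→P4→P6→P7→P9 = 2+8+9+8+7 = 34; overall finish 34 weeks.
Longest path through P8: 21 weeks (earliest finish 21, latest finish 34).
Float = 34 − 21 = 13.

13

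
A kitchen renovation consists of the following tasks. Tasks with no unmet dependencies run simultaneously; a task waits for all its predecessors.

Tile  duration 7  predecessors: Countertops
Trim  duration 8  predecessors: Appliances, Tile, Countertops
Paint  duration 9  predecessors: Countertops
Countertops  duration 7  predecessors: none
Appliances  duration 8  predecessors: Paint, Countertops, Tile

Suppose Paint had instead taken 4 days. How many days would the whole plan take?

Critical path before the change: Countertops→Paint→Appliances→Trim = 7+9+8+8 = 32 giving 32 days.
Since Paint is critical, the -5 change carries straight to that chain (now 27 days).
Now Countertops→Tile→Appliances→Trim = 7+7+8+8 = 30 is longest, so the finish becomes 30 days.

30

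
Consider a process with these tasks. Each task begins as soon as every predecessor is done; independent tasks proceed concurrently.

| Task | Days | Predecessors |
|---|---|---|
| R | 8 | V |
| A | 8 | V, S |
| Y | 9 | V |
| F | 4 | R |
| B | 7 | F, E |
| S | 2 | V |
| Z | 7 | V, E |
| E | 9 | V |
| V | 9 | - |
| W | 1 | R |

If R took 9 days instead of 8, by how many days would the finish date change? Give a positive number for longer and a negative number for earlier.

1

Actual critical path: V→R→F→B = 9+8+4+7 = 28 ⇒ 28 days.
Since R is critical, the +1 change carries straight to that chain (now 29 days).
No other chain overtakes it, so the finish is 29 days.
Change in finish: 29 − 28 = +1 days.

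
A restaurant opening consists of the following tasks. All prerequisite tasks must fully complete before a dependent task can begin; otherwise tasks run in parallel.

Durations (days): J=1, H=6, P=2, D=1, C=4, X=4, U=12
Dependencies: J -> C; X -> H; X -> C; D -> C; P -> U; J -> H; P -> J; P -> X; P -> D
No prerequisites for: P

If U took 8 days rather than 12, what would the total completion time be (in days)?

12

Actual critical path: P→U = 2+12 = 14 ⇒ 14 days.
Since U is critical, the -4 change carries straight to that chain (now 10 days).
New critical path: P→X→H = 2+4+6 = 12 ⇒ 12 days.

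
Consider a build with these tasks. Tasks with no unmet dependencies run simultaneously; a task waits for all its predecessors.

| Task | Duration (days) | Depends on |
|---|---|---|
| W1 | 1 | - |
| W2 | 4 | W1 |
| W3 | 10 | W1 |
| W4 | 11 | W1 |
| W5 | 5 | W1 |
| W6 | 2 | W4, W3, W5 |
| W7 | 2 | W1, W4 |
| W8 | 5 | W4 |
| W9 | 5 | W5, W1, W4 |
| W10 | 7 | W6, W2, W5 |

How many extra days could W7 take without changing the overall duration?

7

W1→W4→W6→W10 = 1+11+2+7 = 21 sets the makespan at 21 days.
The longest chain containing W7 totals 14 days.
Slack of W7 = 19 − 12 = 7 days.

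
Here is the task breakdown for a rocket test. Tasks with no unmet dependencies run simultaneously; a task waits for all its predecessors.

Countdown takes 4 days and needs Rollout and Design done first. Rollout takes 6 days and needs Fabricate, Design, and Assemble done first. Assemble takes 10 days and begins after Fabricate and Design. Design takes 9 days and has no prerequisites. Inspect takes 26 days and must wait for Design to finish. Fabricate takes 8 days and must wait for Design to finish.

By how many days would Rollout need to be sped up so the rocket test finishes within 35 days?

2

Current finish: 37 days; target: 35.
Rollout is on every critical path, so each day cut from Rollout cuts the finish by one (this holds down to a finish of 35).
Need 37 − 35 = 2 days off Rollout → Rollout becomes 4 days, finish becomes 35.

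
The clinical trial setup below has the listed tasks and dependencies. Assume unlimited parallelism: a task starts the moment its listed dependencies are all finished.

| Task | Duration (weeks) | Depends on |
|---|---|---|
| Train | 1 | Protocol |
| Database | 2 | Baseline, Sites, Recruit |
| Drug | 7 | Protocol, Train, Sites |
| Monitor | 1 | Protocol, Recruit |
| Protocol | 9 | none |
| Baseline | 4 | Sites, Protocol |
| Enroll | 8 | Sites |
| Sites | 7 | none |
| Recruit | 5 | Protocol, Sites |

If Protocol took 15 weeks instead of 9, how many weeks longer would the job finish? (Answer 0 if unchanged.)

Baseline: Protocol→Train→Drug = 9+1+7 = 17 → 17 weeks.
Since Protocol is critical, the +6 change carries straight to that chain (now 23 weeks).
That remains the longest chain; total 23 weeks.
Change in finish: 23 − 17 = +6 weeks.

6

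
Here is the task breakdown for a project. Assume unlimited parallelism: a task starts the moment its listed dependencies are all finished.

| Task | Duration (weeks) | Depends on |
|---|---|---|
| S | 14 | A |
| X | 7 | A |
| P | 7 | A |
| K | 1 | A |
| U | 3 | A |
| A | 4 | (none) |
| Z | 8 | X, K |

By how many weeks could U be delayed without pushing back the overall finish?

A→X→Z = 4+7+8 = 19 sets the makespan at 19 weeks.
U finishes as early as 7 and must finish by 19.
Float = 19 − 7 = 12.

12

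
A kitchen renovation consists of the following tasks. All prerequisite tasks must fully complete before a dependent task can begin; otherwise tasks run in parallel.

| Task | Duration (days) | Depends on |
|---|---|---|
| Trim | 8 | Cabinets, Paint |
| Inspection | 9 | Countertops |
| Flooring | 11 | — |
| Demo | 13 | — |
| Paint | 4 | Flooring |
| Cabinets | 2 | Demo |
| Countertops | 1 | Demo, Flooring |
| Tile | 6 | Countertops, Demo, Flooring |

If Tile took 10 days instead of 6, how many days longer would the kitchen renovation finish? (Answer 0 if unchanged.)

1

The binding path is Demo→Cabinets→Trim = 13+2+8 = 23; finish at 23 days.
Tile has 3 days of float (longest path through it is 20).
Now Demo→Countertops→Tile = 13+1+10 = 24 is longest, so the finish becomes 24 days.
Change in finish: 24 − 23 = +1 days.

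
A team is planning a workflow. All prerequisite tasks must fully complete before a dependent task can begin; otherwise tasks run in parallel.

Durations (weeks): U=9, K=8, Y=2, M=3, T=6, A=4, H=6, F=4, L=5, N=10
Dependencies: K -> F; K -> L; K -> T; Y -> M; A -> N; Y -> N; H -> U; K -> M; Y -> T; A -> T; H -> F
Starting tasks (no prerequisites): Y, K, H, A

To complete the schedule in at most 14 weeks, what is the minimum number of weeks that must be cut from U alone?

Current finish: 15 weeks; target: 14.
U is on every critical path, so each week cut from U cuts the finish by one (this holds down to a finish of 14).
Need 15 − 14 = 1 week off U → U becomes 8 weeks, finish becomes 14.

1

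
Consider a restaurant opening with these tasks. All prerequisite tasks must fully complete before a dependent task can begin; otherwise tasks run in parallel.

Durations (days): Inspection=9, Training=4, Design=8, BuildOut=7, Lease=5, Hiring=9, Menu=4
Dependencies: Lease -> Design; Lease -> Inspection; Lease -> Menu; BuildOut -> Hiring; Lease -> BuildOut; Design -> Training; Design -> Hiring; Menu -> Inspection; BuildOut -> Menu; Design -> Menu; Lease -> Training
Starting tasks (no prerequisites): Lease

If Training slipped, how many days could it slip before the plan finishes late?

9

Critical path: Lease→Design→Menu→Inspection = 5+8+4+9 = 26, so the finish is 26 days.
Training finishes as early as 17 and must finish by 26.
So Training can slip 26 − 17 = 9 days.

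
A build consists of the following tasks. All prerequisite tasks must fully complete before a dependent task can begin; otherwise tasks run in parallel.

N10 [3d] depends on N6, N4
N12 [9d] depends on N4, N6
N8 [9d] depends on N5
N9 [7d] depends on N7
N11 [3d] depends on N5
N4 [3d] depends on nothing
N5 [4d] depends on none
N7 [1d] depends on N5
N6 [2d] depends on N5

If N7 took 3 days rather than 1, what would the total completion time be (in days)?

15

Critical path before the change: N5→N6→N12 = 4+2+9 = 15 giving 15 days.
N7 has 3 days of float (longest path through it is 12).
The critical path is still N5→N6→N12; finish is now 15 days.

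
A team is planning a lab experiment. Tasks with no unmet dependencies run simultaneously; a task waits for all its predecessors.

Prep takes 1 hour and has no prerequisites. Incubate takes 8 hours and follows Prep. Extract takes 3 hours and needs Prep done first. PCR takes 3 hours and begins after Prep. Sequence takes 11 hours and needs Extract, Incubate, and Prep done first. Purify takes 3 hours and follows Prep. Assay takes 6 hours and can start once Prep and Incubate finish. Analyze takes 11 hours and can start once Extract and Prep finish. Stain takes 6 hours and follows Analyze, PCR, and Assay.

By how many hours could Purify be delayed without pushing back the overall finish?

The longest chain is Prep→Incubate→Assay→Stain = 1+8+6+6 = 21; overall finish 21 hours.
Purify finishes as early as 4 and must finish by 21.
So Purify can slip 21 − 4 = 17 hours.

17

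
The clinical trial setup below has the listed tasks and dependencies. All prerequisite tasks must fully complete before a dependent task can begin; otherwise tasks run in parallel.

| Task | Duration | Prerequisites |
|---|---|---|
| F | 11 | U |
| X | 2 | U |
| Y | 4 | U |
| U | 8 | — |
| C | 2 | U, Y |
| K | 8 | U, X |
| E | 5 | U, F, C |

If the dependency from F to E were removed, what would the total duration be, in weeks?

19

With the dependency in place, U→F→E = 8+11+5 = 24 sets the finish at 24 weeks.
Without F→E, E's earliest start moves from 19 to 14.
After: U→Y→C→E = 8+4+2+5 = 19 → 19 weeks.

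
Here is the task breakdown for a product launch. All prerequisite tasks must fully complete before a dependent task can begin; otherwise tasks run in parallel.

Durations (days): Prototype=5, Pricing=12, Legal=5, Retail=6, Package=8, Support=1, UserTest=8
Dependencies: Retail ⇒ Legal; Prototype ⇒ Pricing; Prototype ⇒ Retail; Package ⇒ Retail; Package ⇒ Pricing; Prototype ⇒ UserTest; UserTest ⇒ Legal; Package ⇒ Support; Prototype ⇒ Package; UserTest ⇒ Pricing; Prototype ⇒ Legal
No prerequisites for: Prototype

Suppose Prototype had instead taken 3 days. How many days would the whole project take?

The binding path is Prototype→UserTest→Pricing = 5+8+12 = 25; finish at 25 days.
Prototype lies on that path, so at 3 days the path becomes 23 days.
No other chain overtakes it, so the finish is 23 days.

23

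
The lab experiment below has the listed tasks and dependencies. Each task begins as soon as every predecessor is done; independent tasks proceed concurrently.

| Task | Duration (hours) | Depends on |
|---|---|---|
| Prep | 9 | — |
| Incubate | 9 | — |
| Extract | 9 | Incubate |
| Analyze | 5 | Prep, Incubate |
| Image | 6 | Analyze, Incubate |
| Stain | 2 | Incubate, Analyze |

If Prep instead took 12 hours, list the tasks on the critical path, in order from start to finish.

Critical path before the change: Prep→Analyze→Image = 9+5+6 = 20 giving 20 hours.
Prep lies on that path, so at 12 hours the path becomes 23 hours.
The critical path is still Prep→Analyze→Image; finish is now 23 hours.

Prep, Analyze, Image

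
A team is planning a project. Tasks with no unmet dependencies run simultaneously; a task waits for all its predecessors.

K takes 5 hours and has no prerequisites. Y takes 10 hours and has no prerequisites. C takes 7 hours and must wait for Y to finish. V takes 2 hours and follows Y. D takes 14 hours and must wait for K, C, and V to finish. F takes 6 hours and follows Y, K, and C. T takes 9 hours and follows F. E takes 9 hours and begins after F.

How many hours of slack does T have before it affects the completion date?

Critical path: Y→C→F→T = 10+7+6+9 = 32, so the finish is 32 hours.
The longest chain containing T totals 32 hours.
So T can slip 32 − 32 = 0 hours.

0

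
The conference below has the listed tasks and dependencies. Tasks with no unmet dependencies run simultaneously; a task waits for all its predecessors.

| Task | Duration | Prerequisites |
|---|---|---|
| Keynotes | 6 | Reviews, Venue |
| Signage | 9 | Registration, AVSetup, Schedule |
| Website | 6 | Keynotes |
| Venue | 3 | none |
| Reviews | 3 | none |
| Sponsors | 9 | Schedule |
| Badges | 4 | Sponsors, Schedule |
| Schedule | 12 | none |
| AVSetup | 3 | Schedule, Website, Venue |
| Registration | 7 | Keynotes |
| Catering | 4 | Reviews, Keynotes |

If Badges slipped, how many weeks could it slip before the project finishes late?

2

Critical path: Venue→Keynotes→Website→AVSetup→Signage = 3+6+6+3+9 = 27, so the finish is 27 weeks.
Badges finishes as early as 25 and must finish by 27.
Slack of Badges = 23 − 21 = 2 weeks.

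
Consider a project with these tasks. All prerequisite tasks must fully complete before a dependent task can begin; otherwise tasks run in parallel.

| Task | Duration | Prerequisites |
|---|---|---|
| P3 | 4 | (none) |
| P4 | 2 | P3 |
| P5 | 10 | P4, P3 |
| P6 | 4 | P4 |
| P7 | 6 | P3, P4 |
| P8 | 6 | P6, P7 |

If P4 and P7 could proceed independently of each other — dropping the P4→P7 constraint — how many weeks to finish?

16

Original critical path: P3→P4→P7→P8 = 4+2+6+6 = 18 ⇒ 18 weeks.
Without P4→P7, P7's earliest start moves from 6 to 4.
After: P3→P4→P5 = 4+2+10 = 16 → 16 weeks.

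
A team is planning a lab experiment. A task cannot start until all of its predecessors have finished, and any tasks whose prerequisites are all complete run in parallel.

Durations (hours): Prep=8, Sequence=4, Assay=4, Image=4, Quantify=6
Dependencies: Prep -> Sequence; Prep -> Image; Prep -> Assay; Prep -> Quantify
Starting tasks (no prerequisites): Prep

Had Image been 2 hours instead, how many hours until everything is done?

Actual critical path: Prep→Quantify = 8+6 = 14 ⇒ 14 hours.
Image has 2 hours of float (longest path through it is 12).
No other chain overtakes it, so the finish is 14 hours.

14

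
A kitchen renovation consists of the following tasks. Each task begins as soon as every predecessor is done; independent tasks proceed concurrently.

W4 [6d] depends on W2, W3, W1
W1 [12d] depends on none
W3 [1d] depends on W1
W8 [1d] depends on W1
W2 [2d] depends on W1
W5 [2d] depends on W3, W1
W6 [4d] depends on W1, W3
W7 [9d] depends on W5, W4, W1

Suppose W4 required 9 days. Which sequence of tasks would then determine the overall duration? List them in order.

W1, W2, W4, W7

Baseline: W1→W2→W4→W7 = 12+2+6+9 = 29 → 29 days.
W4 lies on that path, so at 9 days the path becomes 32 days.
No other chain overtakes it, so the finish is 32 days.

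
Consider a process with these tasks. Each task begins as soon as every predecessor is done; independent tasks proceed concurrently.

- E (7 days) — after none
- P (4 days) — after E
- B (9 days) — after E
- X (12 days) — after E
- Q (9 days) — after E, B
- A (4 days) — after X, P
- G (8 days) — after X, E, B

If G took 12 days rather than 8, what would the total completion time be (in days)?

Critical path before the change: E→X→G = 7+12+8 = 27 giving 27 days.
G is on the critical path; changing it to 12 makes that path 31 days.
That remains the longest chain; total 31 days.

31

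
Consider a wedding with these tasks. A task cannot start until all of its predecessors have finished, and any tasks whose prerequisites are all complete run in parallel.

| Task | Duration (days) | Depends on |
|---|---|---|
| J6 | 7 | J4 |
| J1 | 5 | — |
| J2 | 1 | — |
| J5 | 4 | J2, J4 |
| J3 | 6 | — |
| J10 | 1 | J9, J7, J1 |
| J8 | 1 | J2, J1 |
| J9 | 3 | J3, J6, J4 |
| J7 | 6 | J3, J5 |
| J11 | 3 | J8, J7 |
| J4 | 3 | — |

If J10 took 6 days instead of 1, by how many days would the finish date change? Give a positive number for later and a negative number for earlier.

3

The binding path is J4→J5→J7→J11 = 3+4+6+3 = 16; finish at 16 days.
J10 is off the critical path — its longest chain is 14 days, giving 2 of slack.
The binding chain switches to J4→J5→J7→J10 = 3+4+6+6 = 19; finish 19 days.
Change in finish: 19 − 16 = +3 days.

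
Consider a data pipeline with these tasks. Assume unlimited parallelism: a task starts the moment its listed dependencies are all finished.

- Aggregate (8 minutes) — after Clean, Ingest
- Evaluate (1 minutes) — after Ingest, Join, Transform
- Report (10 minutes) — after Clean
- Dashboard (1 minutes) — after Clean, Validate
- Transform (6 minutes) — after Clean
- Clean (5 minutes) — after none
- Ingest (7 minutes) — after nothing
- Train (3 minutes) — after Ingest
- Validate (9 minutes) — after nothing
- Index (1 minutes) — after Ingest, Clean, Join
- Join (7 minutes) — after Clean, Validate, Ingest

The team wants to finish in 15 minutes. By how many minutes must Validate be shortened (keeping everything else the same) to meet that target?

2

Current finish: 17 minutes; target: 15.
Validate is on every critical path, so each minute cut from Validate cuts the finish by one (this holds down to a finish of 15).
Need 17 − 15 = 2 minutes off Validate → Validate becomes 7 minutes, finish becomes 15.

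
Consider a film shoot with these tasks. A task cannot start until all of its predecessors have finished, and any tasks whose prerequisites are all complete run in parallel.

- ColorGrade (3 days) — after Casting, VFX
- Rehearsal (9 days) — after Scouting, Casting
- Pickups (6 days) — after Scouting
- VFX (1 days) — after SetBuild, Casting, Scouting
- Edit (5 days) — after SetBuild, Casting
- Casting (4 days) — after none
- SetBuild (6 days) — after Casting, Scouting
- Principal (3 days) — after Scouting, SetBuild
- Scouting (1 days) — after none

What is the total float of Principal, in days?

2

Critical path: Casting→SetBuild→Edit = 4+6+5 = 15, so the finish is 15 days.
Longest path through Principal: 13 days (earliest finish 13, latest finish 15).
So Principal can slip 15 − 13 = 2 days.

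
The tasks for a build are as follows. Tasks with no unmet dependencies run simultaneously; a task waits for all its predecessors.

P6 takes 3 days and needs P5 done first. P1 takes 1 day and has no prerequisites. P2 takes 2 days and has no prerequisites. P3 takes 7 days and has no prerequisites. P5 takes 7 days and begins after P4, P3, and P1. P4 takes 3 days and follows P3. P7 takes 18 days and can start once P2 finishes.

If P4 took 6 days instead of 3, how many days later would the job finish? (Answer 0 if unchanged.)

3

Baseline: P3→P4→P5→P6 = 7+3+7+3 = 20 → 20 days.
Since P4 is critical, the +3 change carries straight to that chain (now 23 days).
That remains the longest chain; total 23 days.
Change in finish: 23 − 20 = +3 days.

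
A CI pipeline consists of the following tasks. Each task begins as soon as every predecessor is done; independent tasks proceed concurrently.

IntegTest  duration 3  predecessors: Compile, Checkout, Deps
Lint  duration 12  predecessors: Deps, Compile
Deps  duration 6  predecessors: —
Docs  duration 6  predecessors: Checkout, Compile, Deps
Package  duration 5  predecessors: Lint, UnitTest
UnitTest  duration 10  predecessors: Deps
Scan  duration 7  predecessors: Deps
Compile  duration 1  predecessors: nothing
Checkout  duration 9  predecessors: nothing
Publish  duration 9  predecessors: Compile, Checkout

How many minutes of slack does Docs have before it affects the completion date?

Deps→Lint→Package = 6+12+5 = 23 sets the makespan at 23 minutes.
Docs finishes as early as 15 and must finish by 23.
Float = 23 − 15 = 8.

8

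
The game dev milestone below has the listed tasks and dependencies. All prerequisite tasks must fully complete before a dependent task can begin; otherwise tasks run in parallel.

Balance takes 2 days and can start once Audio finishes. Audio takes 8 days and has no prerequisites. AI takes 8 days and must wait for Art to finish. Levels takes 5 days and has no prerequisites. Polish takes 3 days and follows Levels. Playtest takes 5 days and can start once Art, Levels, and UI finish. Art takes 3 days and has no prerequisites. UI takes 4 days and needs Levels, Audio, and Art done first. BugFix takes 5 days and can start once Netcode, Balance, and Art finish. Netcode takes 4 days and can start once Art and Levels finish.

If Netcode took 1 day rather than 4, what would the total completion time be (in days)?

Critical path before the change: Audio→UI→Playtest = 8+4+5 = 17 giving 17 days.
The longest path through Netcode is only 14 days, so Netcode has float 3.
The critical path is still Audio→UI→Playtest; finish is now 17 days.

17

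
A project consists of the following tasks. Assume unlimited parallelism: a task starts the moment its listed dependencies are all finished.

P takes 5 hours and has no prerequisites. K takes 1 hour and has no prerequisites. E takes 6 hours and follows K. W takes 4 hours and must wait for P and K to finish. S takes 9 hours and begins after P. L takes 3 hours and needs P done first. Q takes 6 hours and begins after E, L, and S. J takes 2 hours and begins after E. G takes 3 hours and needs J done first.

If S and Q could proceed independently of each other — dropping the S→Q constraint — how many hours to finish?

Before: longest chain P→S→Q = 5+9+6 = 20, finish 20.
Without S→Q, Q's earliest start moves from 14 to 8.
After: P→S = 5+9 = 14 → 14 hours.

14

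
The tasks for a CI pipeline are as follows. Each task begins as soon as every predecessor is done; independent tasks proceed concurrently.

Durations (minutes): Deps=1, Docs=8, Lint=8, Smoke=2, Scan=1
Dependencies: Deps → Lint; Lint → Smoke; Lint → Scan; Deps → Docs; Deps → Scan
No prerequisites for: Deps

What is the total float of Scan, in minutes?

1

Deps→Lint→Smoke = 1+8+2 = 11 sets the makespan at 11 minutes.
Longest path through Scan: 10 minutes (earliest finish 10, latest finish 11).
Slack of Scan = 10 − 9 = 1 minute.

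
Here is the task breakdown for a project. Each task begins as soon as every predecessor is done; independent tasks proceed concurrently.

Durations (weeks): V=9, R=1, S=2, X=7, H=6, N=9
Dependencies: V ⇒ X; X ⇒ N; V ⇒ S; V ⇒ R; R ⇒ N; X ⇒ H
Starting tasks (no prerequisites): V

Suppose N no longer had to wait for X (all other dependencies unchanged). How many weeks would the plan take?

With the dependency in place, V→X→N = 9+7+9 = 25 sets the finish at 25 weeks.
Without X→N, N's earliest start moves from 16 to 10.
New critical path: V→X→H = 9+7+6 = 22 ⇒ 22 weeks.

22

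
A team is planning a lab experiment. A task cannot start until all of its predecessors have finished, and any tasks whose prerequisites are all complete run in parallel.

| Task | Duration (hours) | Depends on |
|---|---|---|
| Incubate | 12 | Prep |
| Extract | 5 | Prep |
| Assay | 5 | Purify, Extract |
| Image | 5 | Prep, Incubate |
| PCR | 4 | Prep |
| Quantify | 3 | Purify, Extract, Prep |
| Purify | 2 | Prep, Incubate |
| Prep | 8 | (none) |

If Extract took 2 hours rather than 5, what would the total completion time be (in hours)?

27

As given, the longest chain is Prep→Incubate→Purify→Assay = 8+12+2+5 = 27, so the finish is 27 hours.
The longest path through Extract is only 18 hours, so Extract has float 9.
That remains the longest chain; total 27 hours.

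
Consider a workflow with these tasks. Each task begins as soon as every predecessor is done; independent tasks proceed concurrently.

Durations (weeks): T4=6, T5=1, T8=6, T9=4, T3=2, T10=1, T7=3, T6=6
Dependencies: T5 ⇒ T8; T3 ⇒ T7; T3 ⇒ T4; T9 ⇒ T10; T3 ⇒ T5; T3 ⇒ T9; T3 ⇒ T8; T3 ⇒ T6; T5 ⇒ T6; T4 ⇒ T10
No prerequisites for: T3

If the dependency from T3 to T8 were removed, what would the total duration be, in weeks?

With the dependency in place, T3→T4→T10 = 2+6+1 = 9 sets the finish at 9 weeks.
Dropping T3→T8 doesn't change T8's earliest start (3); another predecessor still binds.
After: T3→T4→T10 = 2+6+1 = 9 → 9 weeks.

9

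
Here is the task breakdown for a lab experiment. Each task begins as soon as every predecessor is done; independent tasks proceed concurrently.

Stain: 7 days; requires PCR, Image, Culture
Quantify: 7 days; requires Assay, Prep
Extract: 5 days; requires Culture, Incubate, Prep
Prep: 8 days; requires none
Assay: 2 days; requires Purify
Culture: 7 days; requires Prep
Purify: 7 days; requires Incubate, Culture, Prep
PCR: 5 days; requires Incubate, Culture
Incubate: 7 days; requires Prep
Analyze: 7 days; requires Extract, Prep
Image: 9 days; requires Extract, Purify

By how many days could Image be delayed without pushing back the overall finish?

Prep→Culture→Purify→Image→Stain = 8+7+7+9+7 = 38 sets the makespan at 38 days.
Image finishes as early as 31 and must finish by 31.
Float = 38 − 38 = 0.

0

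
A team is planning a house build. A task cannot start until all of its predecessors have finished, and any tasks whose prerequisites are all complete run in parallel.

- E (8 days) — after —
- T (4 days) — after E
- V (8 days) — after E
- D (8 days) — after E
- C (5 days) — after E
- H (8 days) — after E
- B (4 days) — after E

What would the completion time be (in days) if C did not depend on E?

Original critical path: E→H = 8+8 = 16 ⇒ 16 days.
Without E→C, C's earliest start moves from 8 to 0.
The longest chain is now E→H = 8+8 = 16, so the plan takes 16 days.

16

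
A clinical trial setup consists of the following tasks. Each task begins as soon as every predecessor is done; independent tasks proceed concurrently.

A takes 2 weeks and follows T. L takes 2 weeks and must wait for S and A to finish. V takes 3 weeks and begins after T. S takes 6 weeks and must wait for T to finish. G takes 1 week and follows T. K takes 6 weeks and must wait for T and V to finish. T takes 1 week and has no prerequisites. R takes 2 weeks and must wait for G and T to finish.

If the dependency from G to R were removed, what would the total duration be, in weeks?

With the dependency in place, T→V→K = 1+3+6 = 10 sets the finish at 10 weeks.
Without G→R, R's earliest start moves from 2 to 1.
After: T→V→K = 1+3+6 = 10 → 10 weeks.

10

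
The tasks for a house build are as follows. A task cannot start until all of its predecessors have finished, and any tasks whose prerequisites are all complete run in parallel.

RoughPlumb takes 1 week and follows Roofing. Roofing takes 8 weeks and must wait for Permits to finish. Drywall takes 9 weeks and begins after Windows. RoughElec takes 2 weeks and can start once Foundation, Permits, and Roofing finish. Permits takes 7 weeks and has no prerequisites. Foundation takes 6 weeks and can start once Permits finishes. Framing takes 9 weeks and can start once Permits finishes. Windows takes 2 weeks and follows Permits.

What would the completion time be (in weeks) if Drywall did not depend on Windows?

With the dependency in place, Permits→Windows→Drywall = 7+2+9 = 18 sets the finish at 18 weeks.
Without Windows→Drywall, Drywall's earliest start moves from 9 to 0.
After: Permits→Roofing→RoughElec = 7+8+2 = 17 → 17 weeks.

17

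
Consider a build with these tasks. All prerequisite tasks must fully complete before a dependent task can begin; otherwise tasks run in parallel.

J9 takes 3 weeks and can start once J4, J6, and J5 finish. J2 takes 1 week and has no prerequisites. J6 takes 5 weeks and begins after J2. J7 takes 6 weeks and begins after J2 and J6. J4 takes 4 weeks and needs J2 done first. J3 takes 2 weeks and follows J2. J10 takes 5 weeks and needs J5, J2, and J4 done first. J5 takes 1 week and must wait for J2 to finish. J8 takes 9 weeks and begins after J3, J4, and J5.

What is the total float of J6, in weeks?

2

The longest chain is J2→J4→J8 = 1+4+9 = 14; overall finish 14 weeks.
Longest path through J6: 12 weeks (earliest finish 6, latest finish 8).
Slack of J6 = 3 − 1 = 2 weeks.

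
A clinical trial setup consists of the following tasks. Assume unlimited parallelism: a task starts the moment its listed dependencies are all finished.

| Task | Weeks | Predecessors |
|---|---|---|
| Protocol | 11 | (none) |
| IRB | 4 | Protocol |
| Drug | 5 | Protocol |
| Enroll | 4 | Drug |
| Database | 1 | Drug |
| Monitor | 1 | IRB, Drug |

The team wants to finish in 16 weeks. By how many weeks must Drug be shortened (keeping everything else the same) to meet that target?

Current finish: 20 weeks; target: 16.
Drug is on every critical path, so each week cut from Drug cuts the finish by one (this holds down to a finish of 16).
Need 20 − 16 = 4 weeks off Drug → Drug becomes 1 week, finish becomes 16.

4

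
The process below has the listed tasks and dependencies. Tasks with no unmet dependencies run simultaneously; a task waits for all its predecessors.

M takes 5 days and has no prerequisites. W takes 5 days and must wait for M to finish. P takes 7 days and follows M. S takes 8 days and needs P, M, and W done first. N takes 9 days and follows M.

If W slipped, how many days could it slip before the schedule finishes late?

2

M→P→S = 5+7+8 = 20 sets the makespan at 20 days.
Longest path through W: 18 days (earliest finish 10, latest finish 12).
So W can slip 12 − 10 = 2 days.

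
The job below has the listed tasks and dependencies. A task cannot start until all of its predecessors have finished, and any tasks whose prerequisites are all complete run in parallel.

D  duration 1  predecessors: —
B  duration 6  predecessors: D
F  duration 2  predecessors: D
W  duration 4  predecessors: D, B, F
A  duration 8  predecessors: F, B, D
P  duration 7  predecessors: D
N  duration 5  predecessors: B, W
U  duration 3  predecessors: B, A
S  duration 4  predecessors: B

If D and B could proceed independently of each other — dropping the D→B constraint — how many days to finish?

17

Before: longest chain D→B→A→U = 1+6+8+3 = 18, finish 18.
Without D→B, B's earliest start moves from 1 to 0.
After: B→A→U = 6+8+3 = 17 → 17 days.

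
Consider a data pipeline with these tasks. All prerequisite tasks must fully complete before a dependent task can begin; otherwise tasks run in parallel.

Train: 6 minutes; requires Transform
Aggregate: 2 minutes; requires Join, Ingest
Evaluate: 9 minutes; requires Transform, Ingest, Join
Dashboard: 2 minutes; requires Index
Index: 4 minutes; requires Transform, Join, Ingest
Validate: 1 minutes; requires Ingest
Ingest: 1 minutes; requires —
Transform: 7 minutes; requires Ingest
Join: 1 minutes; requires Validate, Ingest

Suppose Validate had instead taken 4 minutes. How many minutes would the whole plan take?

Critical path before the change: Ingest→Transform→Evaluate = 1+7+9 = 17 giving 17 minutes.
The longest path through Validate is only 12 minutes, so Validate has float 5.
The critical path is still Ingest→Transform→Evaluate; finish is now 17 minutes.

17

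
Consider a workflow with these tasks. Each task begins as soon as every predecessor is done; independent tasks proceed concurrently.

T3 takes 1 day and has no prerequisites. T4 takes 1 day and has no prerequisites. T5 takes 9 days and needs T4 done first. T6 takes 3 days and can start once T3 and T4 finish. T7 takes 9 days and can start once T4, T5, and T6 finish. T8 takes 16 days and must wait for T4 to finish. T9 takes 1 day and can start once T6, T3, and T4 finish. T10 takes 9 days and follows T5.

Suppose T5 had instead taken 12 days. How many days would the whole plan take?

22

As given, the longest chain is T4→T5→T7 = 1+9+9 = 19, so the finish is 19 days.
Since T5 is critical, the +3 change carries straight to that chain (now 22 days).
That remains the longest chain; total 22 days.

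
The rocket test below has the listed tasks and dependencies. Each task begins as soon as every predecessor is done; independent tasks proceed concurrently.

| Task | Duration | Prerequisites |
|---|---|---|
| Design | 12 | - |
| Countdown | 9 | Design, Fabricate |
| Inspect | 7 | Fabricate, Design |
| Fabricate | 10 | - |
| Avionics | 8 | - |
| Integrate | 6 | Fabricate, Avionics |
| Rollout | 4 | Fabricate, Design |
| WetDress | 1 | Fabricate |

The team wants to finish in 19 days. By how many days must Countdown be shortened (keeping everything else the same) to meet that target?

2

Current finish: 21 days; target: 19.
Countdown is on every critical path, so each day cut from Countdown cuts the finish by one (this holds down to a finish of 19).
Need 21 − 19 = 2 days off Countdown → Countdown becomes 7 days, finish becomes 19.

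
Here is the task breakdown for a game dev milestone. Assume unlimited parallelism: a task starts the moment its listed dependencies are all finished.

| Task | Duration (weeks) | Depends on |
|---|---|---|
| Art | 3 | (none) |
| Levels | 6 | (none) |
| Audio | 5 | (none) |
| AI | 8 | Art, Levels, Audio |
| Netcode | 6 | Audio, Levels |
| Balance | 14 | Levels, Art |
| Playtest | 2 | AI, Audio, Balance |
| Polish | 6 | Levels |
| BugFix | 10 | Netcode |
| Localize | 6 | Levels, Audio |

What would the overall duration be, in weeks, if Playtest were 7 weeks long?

Critical path before the change: Levels→Balance→Playtest = 6+14+2 = 22 giving 22 weeks.
Since Playtest is critical, the +5 change carries straight to that chain (now 27 weeks).
No other chain overtakes it, so the finish is 27 weeks.

27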